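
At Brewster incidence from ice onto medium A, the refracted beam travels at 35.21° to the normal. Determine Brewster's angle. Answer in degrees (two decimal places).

Brewster's condition makes the reflected and refracted beams perpendicular: θ_B + θ_t = 90°.
So θ_B = 90° − θ_t = 90° − 35.21° = 54.79°.

θ_B ≈ 54.79°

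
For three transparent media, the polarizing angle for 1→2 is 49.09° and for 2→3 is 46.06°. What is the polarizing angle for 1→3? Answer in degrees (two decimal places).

θ_B ≈ 50.14°

tan θ_B(1→2) = n₂/n₁ = tan 49.09° = 1.1540.
tan θ_B(2→3) = n₃/n₂ = tan 46.06° = 1.0377.
Multiplying, n₃/n₁ = 1.1540 × 1.0377 = 1.1975, and θ_B(1→3) = arctan 1.1975 = 50.14°.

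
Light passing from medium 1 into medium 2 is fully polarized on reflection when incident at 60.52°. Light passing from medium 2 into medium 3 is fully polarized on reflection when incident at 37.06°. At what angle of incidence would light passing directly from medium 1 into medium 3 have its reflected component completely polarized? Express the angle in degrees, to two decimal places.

n₂/n₁ = tan 60.52° = 1.7689 and n₃/n₂ = tan 37.06° = 0.7552.
So n₃/n₁ = (n₂/n₁)(n₃/n₂) = 1.7689 × 0.7552 = 1.3359.
θ_B(1→3) = arctan(1.3359) = 53.18°.

θ_B ≈ 53.18°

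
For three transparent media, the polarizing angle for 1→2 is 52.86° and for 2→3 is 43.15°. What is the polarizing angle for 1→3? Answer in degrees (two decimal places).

θ_B ≈ 51.06°

n₂/n₁ = tan 52.86° = 1.3203 and n₃/n₂ = tan 43.15° = 0.9374.
n₃/n₁ = 1.2377. Then tan θ_B(1→3) = n₃/n₁, so θ_B(1→3) = arctan(1.2377) = 51.06°.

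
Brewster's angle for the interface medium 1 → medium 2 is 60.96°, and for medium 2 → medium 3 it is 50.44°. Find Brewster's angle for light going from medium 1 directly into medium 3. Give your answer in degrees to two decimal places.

Each Brewster angle gives a ratio: n₂/n₁ = tan 60.96° = 1.8011, n₃/n₂ = tan 50.44° = 1.2105.
Multiplying, n₃/n₁ = 1.8011 × 1.2105 = 2.1802, and θ_B(1→3) = arctan 2.1802 = 65.36°.

θ_B ≈ 65.36°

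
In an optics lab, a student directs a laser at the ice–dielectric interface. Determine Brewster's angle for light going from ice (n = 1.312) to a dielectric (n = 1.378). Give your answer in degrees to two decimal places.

θ_B ≈ 46.41°

tan θ_B = n₂/n₁ = 1.378/1.312 = 1.0503. Taking the arctangent, θ_B = 46.41°.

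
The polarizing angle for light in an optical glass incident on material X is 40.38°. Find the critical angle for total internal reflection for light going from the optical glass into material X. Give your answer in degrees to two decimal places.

From Brewster, n₂/n₁ = tan θ_B = tan 40.38° = 0.8505.
Then sin θ_c = n₂/n₁ = 0.8505, so θ_c = arcsin 0.8505 = 58.26°.

θ_c ≈ 58.26°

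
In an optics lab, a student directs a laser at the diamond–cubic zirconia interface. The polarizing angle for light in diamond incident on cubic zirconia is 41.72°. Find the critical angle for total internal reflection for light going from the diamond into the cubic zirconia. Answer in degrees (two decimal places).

From Brewster, n₂/n₁ = tan θ_B = tan 41.72° = 0.8916.
Then sin θ_c = n₂/n₁ = 0.8916, so θ_c = arcsin 0.8916 = 63.07°.

θ_c ≈ 63.07°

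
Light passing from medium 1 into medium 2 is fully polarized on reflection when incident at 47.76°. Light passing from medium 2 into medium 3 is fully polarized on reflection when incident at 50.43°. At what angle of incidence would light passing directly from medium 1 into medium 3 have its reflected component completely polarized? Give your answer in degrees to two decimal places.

tan θ_B(1→2) = n₂/n₁ = tan 47.76° = 1.1013.
tan θ_B(2→3) = n₃/n₂ = tan 50.43° = 1.2101.
n₃/n₁ = 1.3327. Then tan θ_B(1→3) = n₃/n₁, so θ_B(1→3) = arctan(1.3327) = 53.12°.

θ_B ≈ 53.12°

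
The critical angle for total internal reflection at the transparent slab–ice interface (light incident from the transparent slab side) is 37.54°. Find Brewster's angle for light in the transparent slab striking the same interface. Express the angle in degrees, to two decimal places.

θ_B ≈ 31.35°

At the critical angle sin θ_c = n₂/n₁, giving n₂/n₁ = sin 37.54° = 0.6093.
Then tan θ_B = n₂/n₁ = 0.6093, so θ_B = arctan 0.6093 = 31.35°.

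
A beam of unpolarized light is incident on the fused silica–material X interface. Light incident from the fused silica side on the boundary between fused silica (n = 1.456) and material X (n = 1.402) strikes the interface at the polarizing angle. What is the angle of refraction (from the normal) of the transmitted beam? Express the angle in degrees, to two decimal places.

θ_t ≈ 46.08°

tan θ_B = n₂/n₁ = 1.402/1.456 = 0.9629, so θ_B = 43.92°.
Since θ_B + θ_t = 90° at Brewster incidence, θ_t = 90° − 43.92° = 46.08°.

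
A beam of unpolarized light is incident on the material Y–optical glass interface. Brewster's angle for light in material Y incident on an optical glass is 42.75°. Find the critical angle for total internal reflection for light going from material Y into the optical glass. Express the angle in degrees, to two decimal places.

tan θ_B = n₂/n₁ = tan 42.75° = 0.9244.
Total internal reflection: sin θ_c = n₂/n₁ = 0.9244.
θ_c = arcsin(0.9244) = 67.58°.

θ_c ≈ 67.58°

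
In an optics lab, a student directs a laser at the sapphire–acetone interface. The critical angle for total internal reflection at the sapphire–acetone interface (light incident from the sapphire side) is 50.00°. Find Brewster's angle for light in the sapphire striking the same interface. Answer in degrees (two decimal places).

θ_B ≈ 37.45°

At the critical angle sin θ_c = n₂/n₁, giving n₂/n₁ = sin 50.00° = 0.7660.
Then tan θ_B = n₂/n₁ = 0.7660, so θ_B = arctan 0.7660 = 37.45°.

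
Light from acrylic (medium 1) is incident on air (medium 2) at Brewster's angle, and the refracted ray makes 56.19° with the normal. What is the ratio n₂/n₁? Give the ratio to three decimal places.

At Brewster incidence θ_B = 90° − θ_t = 90° − 56.19° = 33.81°.
Then n₂/n₁ = tan θ_B = tan 33.81° = 0.670.

n₂/n₁ ≈ 0.670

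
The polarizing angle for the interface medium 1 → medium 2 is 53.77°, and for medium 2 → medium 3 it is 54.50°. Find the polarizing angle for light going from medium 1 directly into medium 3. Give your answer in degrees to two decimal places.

Each Brewster angle gives a ratio: n₂/n₁ = tan 53.77° = 1.3648, n₃/n₂ = tan 54.50° = 1.4019.
So n₃/n₁ = (n₂/n₁)(n₃/n₂) = 1.3648 × 1.4019 = 1.9134.
θ_B(1→3) = arctan(1.9134) = 62.41°.

θ_B ≈ 62.41°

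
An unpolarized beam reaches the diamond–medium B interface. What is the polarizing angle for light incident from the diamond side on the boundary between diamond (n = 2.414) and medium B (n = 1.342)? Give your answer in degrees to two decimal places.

θ_B ≈ 29.07°

At Brewster's angle the reflected and refracted rays are perpendicular, which with Snell's law gives tan θ_B = n₂/n₁.
Here n₂/n₁ = 1.342/2.414 = 0.5559, and Brewster's law gives tan θ_B = n₂/n₁.
θ_B = arctan(0.5559) = 29.07°.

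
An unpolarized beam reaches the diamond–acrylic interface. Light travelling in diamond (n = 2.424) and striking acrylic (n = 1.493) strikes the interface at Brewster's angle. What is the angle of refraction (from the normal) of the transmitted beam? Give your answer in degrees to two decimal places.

θ_t ≈ 58.37°

tan θ_B = n₂/n₁ = 1.493/2.424 = 0.6159, so θ_B = 31.63°.
Since θ_B + θ_t = 90° at Brewster incidence, θ_t = 90° − 31.63° = 58.37°.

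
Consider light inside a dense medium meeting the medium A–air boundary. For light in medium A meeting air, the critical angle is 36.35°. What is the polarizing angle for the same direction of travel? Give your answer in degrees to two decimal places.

θ_B ≈ 30.66°

At the critical angle sin θ_c = n₂/n₁, giving n₂/n₁ = sin 36.35° = 0.5927.
Then tan θ_B = n₂/n₁ = 0.5927, so θ_B = arctan 0.5927 = 30.66°.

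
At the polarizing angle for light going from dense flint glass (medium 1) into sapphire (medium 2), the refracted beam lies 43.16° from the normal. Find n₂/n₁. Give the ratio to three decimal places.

At Brewster incidence θ_B = 90° − θ_t = 90° − 43.16° = 46.84°.
tan θ_B = n₂/n₁, so n₂/n₁ = tan 46.84° = 1.066.

n₂/n₁ ≈ 1.066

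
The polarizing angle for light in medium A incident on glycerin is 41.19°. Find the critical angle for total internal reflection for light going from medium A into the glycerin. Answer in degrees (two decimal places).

n₂/n₁ = tan 41.19° = 0.8751; the critical angle satisfies sin θ_c = n₂/n₁.
θ_c = arcsin(0.8751) = 61.06°.

θ_c ≈ 61.06°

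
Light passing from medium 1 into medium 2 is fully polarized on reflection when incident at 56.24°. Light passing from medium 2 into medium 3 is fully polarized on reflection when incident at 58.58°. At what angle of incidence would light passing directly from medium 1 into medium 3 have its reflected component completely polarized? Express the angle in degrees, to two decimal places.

n₂/n₁ = tan 56.24° = 1.4960 and n₃/n₂ = tan 58.58° = 1.6370.
Multiplying, n₃/n₁ = 1.4960 × 1.6370 = 2.4490, and θ_B(1→3) = arctan 2.4490 = 67.79°.

θ_B ≈ 67.79°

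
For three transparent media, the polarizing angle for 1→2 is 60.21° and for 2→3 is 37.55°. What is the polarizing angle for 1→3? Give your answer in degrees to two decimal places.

θ_B ≈ 53.32°

tan θ_B(1→2) = n₂/n₁ = tan 60.21° = 1.7468.
tan θ_B(2→3) = n₃/n₂ = tan 37.55° = 0.7687.
n₃/n₁ = 1.3428. Then tan θ_B(1→3) = n₃/n₁, so θ_B(1→3) = arctan(1.3428) = 53.32°.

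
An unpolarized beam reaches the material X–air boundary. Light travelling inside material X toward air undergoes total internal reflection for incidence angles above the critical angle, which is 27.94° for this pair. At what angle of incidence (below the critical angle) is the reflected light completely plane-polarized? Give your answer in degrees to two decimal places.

θ_B ≈ 25.11°

At the critical angle sin θ_c = n₂/n₁, giving n₂/n₁ = sin 27.94° = 0.4685.
Then tan θ_B = n₂/n₁ = 0.4685, so θ_B = arctan 0.4685 = 25.11°.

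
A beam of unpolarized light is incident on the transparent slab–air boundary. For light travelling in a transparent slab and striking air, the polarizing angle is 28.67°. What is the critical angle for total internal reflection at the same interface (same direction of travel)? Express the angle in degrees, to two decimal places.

θ_c ≈ 33.15°

tan θ_B = n₂/n₁ = tan 28.67° = 0.5468.
Total internal reflection: sin θ_c = n₂/n₁ = 0.5468.
θ_c = arcsin(0.5468) = 33.15°.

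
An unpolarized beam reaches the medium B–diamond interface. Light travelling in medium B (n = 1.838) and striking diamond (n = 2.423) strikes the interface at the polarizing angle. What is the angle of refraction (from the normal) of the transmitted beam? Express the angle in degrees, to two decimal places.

θ_t ≈ 37.18°

θ_B = arctan(n₂/n₁) = arctan(2.423/1.838) = 52.82°.
The refracted ray is perpendicular to the reflected ray, so θ_t = 90° − θ_B = 37.18°.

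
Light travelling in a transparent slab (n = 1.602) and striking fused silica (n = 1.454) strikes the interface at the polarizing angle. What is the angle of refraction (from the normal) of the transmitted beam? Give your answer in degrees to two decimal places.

θ_t ≈ 47.77°

First find Brewster's angle: tan θ_B = 1.454/1.602 = 0.9076, giving θ_B = 42.23°.
Since θ_B + θ_t = 90° at Brewster incidence, θ_t = 90° − 42.23° = 47.77°.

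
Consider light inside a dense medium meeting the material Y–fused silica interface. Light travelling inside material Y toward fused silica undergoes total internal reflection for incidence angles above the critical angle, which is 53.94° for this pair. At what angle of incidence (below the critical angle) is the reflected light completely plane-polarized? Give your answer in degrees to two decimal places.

sin θ_c = n₂/n₁, so n₂/n₁ = sin 53.94° = 0.8084.
Brewster: tan θ_B = n₂/n₁ = 0.8084.
θ_B = arctan(0.8084) = 38.95°.

θ_B ≈ 38.95°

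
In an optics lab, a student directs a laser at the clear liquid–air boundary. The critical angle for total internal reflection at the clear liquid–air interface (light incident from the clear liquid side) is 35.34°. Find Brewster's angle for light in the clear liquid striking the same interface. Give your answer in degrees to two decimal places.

sin θ_c = n₂/n₁, so n₂/n₁ = sin 35.34° = 0.5784.
Brewster: tan θ_B = n₂/n₁ = 0.5784.
θ_B = arctan(0.5784) = 30.05°.

θ_B ≈ 30.05°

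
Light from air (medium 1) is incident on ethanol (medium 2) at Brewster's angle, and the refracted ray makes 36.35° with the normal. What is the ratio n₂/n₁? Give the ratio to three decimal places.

n₂/n₁ ≈ 1.359

At Brewster incidence θ_B = 90° − θ_t = 90° − 36.35° = 53.65°.
tan θ_B = n₂/n₁, so n₂/n₁ = tan 53.65° = 1.359.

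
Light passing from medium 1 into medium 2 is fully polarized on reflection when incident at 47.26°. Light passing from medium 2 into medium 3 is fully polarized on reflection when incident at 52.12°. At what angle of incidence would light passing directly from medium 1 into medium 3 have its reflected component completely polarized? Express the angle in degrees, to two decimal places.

tan θ_B(1→2) = n₂/n₁ = tan 47.26° = 1.0822.
tan θ_B(2→3) = n₃/n₂ = tan 52.12° = 1.2855.
Multiplying, n₃/n₁ = 1.0822 × 1.2855 = 1.3911, and θ_B(1→3) = arctan 1.3911 = 54.29°.

θ_B ≈ 54.29°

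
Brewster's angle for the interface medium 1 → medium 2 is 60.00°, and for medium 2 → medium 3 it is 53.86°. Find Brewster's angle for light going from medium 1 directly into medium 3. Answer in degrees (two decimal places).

Each Brewster angle gives a ratio: n₂/n₁ = tan 60.00° = 1.7321, n₃/n₂ = tan 53.86° = 1.3693.
Multiplying, n₃/n₁ = 1.7321 × 1.3693 = 2.3718, and θ_B(1→3) = arctan 2.3718 = 67.14°.

θ_B ≈ 67.14°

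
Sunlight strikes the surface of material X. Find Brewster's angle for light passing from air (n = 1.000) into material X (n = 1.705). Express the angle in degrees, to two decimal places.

Here n₂/n₁ = 1.705/1.000 = 1.7050, and Brewster's law gives tan θ_B = n₂/n₁. Taking the arctangent, θ_B = 59.61°.

θ_B ≈ 59.61°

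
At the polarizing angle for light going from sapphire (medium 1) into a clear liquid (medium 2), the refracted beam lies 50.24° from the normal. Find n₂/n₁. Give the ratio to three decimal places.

θ_B + θ_t = 90°, so θ_B = 90° − 50.24° = 39.76°.
tan θ_B = n₂/n₁, so n₂/n₁ = tan 39.76° = 0.832.

n₂/n₁ ≈ 0.832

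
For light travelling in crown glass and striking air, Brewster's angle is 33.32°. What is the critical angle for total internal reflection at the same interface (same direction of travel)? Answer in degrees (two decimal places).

n₂/n₁ = tan 33.32° = 0.6574; the critical angle satisfies sin θ_c = n₂/n₁.
θ_c = arcsin(0.6574) = 41.10°.

θ_c ≈ 41.10°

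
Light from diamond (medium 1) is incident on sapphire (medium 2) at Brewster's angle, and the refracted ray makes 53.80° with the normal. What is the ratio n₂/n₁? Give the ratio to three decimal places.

At Brewster incidence θ_B = 90° − θ_t = 90° − 53.80° = 36.20°.
Then n₂/n₁ = tan θ_B = tan 36.20° = 0.732.

n₂/n₁ ≈ 0.732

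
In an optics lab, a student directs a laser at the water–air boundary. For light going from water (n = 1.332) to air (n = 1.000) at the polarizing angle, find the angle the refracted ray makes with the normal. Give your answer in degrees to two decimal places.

θ_t ≈ 53.10°

θ_B = arctan(n₂/n₁) = arctan(1.000/1.332) = 36.90°.
Since θ_B + θ_t = 90° at Brewster incidence, θ_t = 90° − 36.90° = 53.10°.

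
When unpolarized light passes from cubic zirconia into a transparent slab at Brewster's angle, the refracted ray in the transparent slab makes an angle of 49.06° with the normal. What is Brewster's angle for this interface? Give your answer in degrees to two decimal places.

θ_B ≈ 40.94°

At Brewster's angle the reflected and refracted rays are perpendicular, so θ_B + θ_t = 90°.
θ_B = 90° − 49.06° = 40.94°.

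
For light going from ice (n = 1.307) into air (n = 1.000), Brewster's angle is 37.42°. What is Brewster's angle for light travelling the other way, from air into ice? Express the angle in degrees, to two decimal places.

θ_B' ≈ 52.58°

tan θ_B' = n₁/n₂ = 1/tan θ_B, so θ_B' = 90° − θ_B.
θ_B' = 90° − 37.42° = 52.58°.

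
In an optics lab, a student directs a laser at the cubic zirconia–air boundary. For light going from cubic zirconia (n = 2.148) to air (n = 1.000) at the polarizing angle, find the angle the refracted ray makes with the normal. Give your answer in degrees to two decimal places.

θ_t ≈ 65.04°

tan θ_B = n₂/n₁ = 1.000/2.148 = 0.4655, so θ_B = 24.96°.
At Brewster's angle the reflected and refracted rays are perpendicular, so θ_t = 90° − θ_B = 90° − 24.96° = 65.04°.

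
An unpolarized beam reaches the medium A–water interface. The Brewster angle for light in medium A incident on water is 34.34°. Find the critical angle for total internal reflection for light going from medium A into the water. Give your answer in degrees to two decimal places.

n₂/n₁ = tan 34.34° = 0.6832; the critical angle satisfies sin θ_c = n₂/n₁.
θ_c = arcsin(0.6832) = 43.09°.

θ_c ≈ 43.09°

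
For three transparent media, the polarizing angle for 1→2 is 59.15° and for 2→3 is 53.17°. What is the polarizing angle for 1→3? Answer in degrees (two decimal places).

tan θ_B(1→2) = n₂/n₁ = tan 59.15° = 1.6742.
tan θ_B(2→3) = n₃/n₂ = tan 53.17° = 1.3353.
n₃/n₁ = 2.2355. Then tan θ_B(1→3) = n₃/n₁, so θ_B(1→3) = arctan(2.2355) = 65.90°.

θ_B ≈ 65.90°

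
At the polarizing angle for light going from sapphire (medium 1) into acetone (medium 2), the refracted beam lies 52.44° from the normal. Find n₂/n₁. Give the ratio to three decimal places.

n₂/n₁ ≈ 0.769

At Brewster incidence θ_B = 90° − θ_t = 90° − 52.44° = 37.56°.
Then n₂/n₁ = tan θ_B = tan 37.56° = 0.769.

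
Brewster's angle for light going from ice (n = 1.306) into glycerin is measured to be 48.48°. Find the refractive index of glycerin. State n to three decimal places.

Full polarization of the reflected beam means tan θ_B = n₂/n₁, where n₁ is the incident medium (ice).
n₂ = n₁ tan θ_B = 1.306 × tan 48.48° = 1.475.

n ≈ 1.475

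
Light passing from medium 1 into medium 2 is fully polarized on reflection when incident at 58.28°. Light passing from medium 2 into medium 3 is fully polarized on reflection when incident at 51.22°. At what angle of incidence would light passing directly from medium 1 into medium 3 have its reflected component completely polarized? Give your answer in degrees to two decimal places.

θ_B ≈ 63.59°

n₂/n₁ = tan 58.28° = 1.6179 and n₃/n₂ = tan 51.22° = 1.2446.
n₃/n₁ = 2.0137. Then tan θ_B(1→3) = n₃/n₁, so θ_B(1→3) = arctan(2.0137) = 63.59°.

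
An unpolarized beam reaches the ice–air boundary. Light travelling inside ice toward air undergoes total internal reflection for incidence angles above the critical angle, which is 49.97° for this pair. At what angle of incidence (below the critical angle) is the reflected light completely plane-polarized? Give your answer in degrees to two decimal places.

θ_B ≈ 37.44°

At the critical angle sin θ_c = n₂/n₁, giving n₂/n₁ = sin 49.97° = 0.7657.
Then tan θ_B = n₂/n₁ = 0.7657, so θ_B = arctan 0.7657 = 37.44°.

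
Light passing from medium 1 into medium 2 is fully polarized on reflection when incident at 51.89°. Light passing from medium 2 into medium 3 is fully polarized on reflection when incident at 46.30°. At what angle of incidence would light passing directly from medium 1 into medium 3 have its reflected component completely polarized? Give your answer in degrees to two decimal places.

n₂/n₁ = tan 51.89° = 1.2749 and n₃/n₂ = tan 46.30° = 1.0464.
So n₃/n₁ = (n₂/n₁)(n₃/n₂) = 1.2749 × 1.0464 = 1.3341.
θ_B(1→3) = arctan(1.3341) = 53.15°.

θ_B ≈ 53.15°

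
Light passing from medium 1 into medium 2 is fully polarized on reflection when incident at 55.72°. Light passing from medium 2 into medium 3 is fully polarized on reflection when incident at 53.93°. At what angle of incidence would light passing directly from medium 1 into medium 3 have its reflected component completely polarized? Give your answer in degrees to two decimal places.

n₂/n₁ = tan 55.72° = 1.4670 and n₃/n₂ = tan 53.93° = 1.3729.
n₃/n₁ = 2.0140. Then tan θ_B(1→3) = n₃/n₁, so θ_B(1→3) = arctan(2.0140) = 63.59°.

θ_B ≈ 63.59°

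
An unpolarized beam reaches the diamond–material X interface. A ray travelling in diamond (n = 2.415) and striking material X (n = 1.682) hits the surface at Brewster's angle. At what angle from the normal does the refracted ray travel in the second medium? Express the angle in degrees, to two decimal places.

θ_t ≈ 55.14°

First find Brewster's angle: tan θ_B = 1.682/2.415 = 0.6965, giving θ_B = 34.86°.
Since θ_B + θ_t = 90° at Brewster incidence, θ_t = 90° − 34.86° = 55.14°.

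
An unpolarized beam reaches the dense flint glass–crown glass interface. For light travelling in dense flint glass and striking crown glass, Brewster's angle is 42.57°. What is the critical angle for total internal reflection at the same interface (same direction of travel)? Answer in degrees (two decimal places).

θ_c ≈ 66.72°

From Brewster, n₂/n₁ = tan θ_B = tan 42.57° = 0.9186.
Then sin θ_c = n₂/n₁ = 0.9186, so θ_c = arcsin 0.9186 = 66.72°.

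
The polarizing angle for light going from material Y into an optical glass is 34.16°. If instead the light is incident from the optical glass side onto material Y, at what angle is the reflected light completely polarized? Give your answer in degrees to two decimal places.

tan θ_B' = n₁/n₂ = 1/tan θ_B, so θ_B' = 90° − θ_B.
θ_B' = 90° − 34.16° = 55.84°.

θ_B' ≈ 55.84°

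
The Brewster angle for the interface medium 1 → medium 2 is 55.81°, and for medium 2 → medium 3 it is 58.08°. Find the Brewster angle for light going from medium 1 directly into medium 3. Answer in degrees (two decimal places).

tan θ_B(1→2) = n₂/n₁ = tan 55.81° = 1.4720.
tan θ_B(2→3) = n₃/n₂ = tan 58.08° = 1.6053.
Multiplying, n₃/n₁ = 1.4720 × 1.6053 = 2.3630, and θ_B(1→3) = arctan 2.3630 = 67.06°.

θ_B ≈ 67.06°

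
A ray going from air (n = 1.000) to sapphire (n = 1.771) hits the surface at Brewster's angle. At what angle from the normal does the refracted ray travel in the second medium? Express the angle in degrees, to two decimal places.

θ_t ≈ 29.45°

tan θ_B = n₂/n₁ = 1.771/1.000 = 1.7710, so θ_B = 60.55°.
At Brewster's angle the reflected and refracted rays are perpendicular, so θ_t = 90° − θ_B = 90° − 60.55° = 29.45°.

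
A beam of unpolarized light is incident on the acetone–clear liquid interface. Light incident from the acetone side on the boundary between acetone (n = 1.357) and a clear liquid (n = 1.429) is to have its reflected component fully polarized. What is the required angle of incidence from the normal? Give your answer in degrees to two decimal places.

tan θ_B = n₂/n₁ = 1.429/1.357 = 1.0531. Taking the arctangent, θ_B = 46.48°.

θ_B ≈ 46.48°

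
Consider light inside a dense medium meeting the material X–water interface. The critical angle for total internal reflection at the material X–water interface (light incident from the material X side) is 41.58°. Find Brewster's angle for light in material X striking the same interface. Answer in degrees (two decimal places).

At the critical angle sin θ_c = n₂/n₁, giving n₂/n₁ = sin 41.58° = 0.6637.
Then tan θ_B = n₂/n₁ = 0.6637, so θ_B = arctan 0.6637 = 33.57°.

θ_B ≈ 33.57°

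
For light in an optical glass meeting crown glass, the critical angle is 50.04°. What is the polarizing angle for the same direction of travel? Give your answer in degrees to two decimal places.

θ_B ≈ 37.47°

n₂/n₁ = sin θ_c = sin 50.04° = 0.7665.
tan θ_B equals the same ratio, so θ_B = arctan(0.7665) = 37.47°.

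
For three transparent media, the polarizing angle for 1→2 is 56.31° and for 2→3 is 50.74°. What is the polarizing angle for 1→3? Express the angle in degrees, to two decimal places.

n₂/n₁ = tan 56.31° = 1.5000 and n₃/n₂ = tan 50.74° = 1.2235.
Multiplying, n₃/n₁ = 1.5000 × 1.2235 = 1.8353, and θ_B(1→3) = arctan 1.8353 = 61.41°.

θ_B ≈ 61.41°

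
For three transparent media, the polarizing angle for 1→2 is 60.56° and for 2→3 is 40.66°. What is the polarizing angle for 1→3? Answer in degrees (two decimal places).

Each Brewster angle gives a ratio: n₂/n₁ = tan 60.56° = 1.7718, n₃/n₂ = tan 40.66° = 0.8589.
Multiplying, n₃/n₁ = 1.7718 × 0.8589 = 1.5219, and θ_B(1→3) = arctan 1.5219 = 56.69°.

θ_B ≈ 56.69°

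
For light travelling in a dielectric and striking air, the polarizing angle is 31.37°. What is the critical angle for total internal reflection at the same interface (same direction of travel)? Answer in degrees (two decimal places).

θ_c ≈ 37.57°

n₂/n₁ = tan 31.37° = 0.6097; the critical angle satisfies sin θ_c = n₂/n₁.
θ_c = arcsin(0.6097) = 37.57°.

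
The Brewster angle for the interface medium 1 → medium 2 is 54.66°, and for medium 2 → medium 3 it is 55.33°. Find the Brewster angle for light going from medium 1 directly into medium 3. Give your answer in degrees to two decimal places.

n₂/n₁ = tan 54.66° = 1.4103 and n₃/n₂ = tan 55.33° = 1.4458.
n₃/n₁ = 2.0390. Then tan θ_B(1→3) = n₃/n₁, so θ_B(1→3) = arctan(2.0390) = 63.87°.

θ_B ≈ 63.87°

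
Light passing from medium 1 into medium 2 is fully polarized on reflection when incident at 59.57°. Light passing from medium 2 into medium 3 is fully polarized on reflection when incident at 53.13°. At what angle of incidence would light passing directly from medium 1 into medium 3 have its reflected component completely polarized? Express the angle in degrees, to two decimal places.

tan θ_B(1→2) = n₂/n₁ = tan 59.57° = 1.7024.
tan θ_B(2→3) = n₃/n₂ = tan 53.13° = 1.3333.
n₃/n₁ = 2.2699. Then tan θ_B(1→3) = n₃/n₁, so θ_B(1→3) = arctan(2.2699) = 66.22°.

θ_B ≈ 66.22°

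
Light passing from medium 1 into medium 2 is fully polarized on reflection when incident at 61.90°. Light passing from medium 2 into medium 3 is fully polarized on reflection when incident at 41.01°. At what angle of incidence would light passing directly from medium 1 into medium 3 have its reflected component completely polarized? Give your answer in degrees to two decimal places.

n₂/n₁ = tan 61.90° = 1.8728 and n₃/n₂ = tan 41.01° = 0.8696.
Multiplying, n₃/n₁ = 1.8728 × 0.8696 = 1.6286, and θ_B(1→3) = arctan 1.6286 = 58.45°.

θ_B ≈ 58.45°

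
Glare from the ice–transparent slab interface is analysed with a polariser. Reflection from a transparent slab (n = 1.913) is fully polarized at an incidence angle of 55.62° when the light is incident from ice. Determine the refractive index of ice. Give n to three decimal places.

n ≈ 1.309

At the Brewster angle, tan θ_B = n₂/n₁ with n₁ on the incident side (ice) and n₂ on the transmitted side (a transparent slab).
n₁ = n₂ / tan θ_B = 1.913 / tan 55.62° = 1.309.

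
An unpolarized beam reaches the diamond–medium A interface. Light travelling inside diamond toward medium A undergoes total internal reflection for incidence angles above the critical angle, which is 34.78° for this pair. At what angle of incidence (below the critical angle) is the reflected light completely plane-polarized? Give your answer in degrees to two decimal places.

n₂/n₁ = sin θ_c = sin 34.78° = 0.5704.
tan θ_B equals the same ratio, so θ_B = arctan(0.5704) = 29.70°.

θ_B ≈ 29.70°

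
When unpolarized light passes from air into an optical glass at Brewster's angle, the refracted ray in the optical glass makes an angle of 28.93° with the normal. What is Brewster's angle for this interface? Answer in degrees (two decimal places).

θ_B ≈ 61.07°

At Brewster's angle the reflected and refracted rays are perpendicular, so θ_B + θ_t = 90°.
θ_B = 90° − 28.93° = 61.07°.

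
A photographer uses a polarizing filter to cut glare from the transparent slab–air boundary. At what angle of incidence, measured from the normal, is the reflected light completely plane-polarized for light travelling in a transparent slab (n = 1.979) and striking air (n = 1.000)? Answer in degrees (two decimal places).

θ_B ≈ 26.81°

tan θ_B = n₂/n₁ = 1.000/1.979 = 0.5053. Taking the arctangent, θ_B = 26.81°.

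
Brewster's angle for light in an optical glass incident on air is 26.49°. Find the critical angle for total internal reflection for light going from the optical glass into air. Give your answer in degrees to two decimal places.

θ_c ≈ 29.89°

tan θ_B = n₂/n₁ = tan 26.49° = 0.4984.
Total internal reflection: sin θ_c = n₂/n₁ = 0.4984.
θ_c = arcsin(0.4984) = 29.89°.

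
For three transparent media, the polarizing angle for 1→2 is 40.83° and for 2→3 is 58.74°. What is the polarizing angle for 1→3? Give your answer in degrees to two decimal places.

θ_B ≈ 54.91°

n₂/n₁ = tan 40.83° = 0.8641 and n₃/n₂ = tan 58.74° = 1.6473.
So n₃/n₁ = (n₂/n₁)(n₃/n₂) = 0.8641 × 1.6473 = 1.4234.
θ_B(1→3) = arctan(1.4234) = 54.91°.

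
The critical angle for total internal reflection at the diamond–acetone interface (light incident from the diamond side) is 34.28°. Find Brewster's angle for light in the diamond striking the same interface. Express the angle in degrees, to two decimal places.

sin θ_c = n₂/n₁, so n₂/n₁ = sin 34.28° = 0.5632.
Brewster: tan θ_B = n₂/n₁ = 0.5632.
θ_B = arctan(0.5632) = 29.39°.

θ_B ≈ 29.39°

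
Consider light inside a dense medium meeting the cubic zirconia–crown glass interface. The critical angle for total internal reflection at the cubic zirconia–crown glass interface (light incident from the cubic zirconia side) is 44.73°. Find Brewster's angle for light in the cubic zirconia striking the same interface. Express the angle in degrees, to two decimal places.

θ_B ≈ 35.14°

At the critical angle sin θ_c = n₂/n₁, giving n₂/n₁ = sin 44.73° = 0.7038.
Then tan θ_B = n₂/n₁ = 0.7038, so θ_B = arctan 0.7038 = 35.14°.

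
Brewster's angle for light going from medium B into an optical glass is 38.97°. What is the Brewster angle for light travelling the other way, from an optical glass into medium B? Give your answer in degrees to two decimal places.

θ_B' ≈ 51.03°

Reversing the direction swaps n₁ and n₂, so tan θ_B' = 1/tan θ_B and θ_B' = 90° − θ_B.
Hence θ_B' = 90° − 38.97° = 51.03°.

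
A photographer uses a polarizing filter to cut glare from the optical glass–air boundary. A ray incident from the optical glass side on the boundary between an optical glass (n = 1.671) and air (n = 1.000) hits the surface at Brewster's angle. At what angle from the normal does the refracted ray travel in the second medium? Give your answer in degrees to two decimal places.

First find Brewster's angle: tan θ_B = 1.000/1.671 = 0.5984, giving θ_B = 30.90°.
Since θ_B + θ_t = 90° at Brewster incidence, θ_t = 90° − 30.90° = 59.10°.

θ_t ≈ 59.10°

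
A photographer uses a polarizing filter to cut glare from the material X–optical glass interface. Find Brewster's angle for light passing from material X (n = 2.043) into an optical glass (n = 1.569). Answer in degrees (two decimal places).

tan θ_B = n₂/n₁ = 1.569/2.043 = 0.7680.
So θ_B = arctan 0.7680 = 37.52°.

θ_B ≈ 37.52°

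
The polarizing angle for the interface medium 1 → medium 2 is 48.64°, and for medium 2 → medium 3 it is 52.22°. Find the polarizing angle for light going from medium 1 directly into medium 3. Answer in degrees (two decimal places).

θ_B ≈ 55.69°

n₂/n₁ = tan 48.64° = 1.1359 and n₃/n₂ = tan 52.22° = 1.2901.
So n₃/n₁ = (n₂/n₁)(n₃/n₂) = 1.1359 × 1.2901 = 1.4654.
θ_B(1→3) = arctan(1.4654) = 55.69°.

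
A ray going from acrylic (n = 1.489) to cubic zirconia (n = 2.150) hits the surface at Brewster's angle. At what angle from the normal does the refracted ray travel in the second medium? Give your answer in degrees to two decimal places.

tan θ_B = n₂/n₁ = 2.150/1.489 = 1.4439, so θ_B = 55.30°.
The refracted ray is perpendicular to the reflected ray, so θ_t = 90° − θ_B = 34.70°.

θ_t ≈ 34.70°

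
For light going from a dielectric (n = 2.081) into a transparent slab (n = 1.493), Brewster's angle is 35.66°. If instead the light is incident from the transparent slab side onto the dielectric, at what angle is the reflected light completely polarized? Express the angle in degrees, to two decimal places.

θ_B' ≈ 54.34°

tan θ_B' = n₁/n₂ = 1/tan θ_B, so θ_B' = 90° − θ_B.
θ_B' = 90° − 35.66° = 54.34°.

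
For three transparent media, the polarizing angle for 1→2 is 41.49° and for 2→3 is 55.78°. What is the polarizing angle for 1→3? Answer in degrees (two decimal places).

θ_B ≈ 52.44°

Each Brewster angle gives a ratio: n₂/n₁ = tan 41.49° = 0.8844, n₃/n₂ = tan 55.78° = 1.4704.
So n₃/n₁ = (n₂/n₁)(n₃/n₂) = 0.8844 × 1.4704 = 1.3004.
θ_B(1→3) = arctan(1.3004) = 52.44°.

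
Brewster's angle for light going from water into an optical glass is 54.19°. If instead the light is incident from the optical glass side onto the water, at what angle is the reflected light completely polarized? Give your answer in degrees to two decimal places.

The two Brewster angles are complementary: θ_B' = 90° − θ_B = 90° − 54.19° = 35.81°.

θ_B' ≈ 35.81°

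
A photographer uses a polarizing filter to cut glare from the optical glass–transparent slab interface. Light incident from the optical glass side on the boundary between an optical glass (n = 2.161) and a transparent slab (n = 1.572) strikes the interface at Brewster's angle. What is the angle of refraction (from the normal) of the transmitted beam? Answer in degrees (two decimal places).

tan θ_B = n₂/n₁ = 1.572/2.161 = 0.7274, so θ_B = 36.03°.
At Brewster's angle the reflected and refracted rays are perpendicular, so θ_t = 90° − θ_B = 90° − 36.03° = 53.97°.

θ_t ≈ 53.97°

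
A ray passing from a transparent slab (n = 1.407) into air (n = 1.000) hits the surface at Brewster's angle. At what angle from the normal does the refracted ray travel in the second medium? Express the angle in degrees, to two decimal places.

θ_t ≈ 54.60°

θ_B = arctan(n₂/n₁) = arctan(1.000/1.407) = 35.40°.
Since θ_B + θ_t = 90° at Brewster incidence, θ_t = 90° − 35.40° = 54.60°.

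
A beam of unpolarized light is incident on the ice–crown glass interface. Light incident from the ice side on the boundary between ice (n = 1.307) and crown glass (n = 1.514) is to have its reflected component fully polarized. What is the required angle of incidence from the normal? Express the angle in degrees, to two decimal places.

tan θ_B = n₂/n₁ = 1.514/1.307 = 1.1584.
θ_B = arctan(1.1584) = 49.20°.

θ_B ≈ 49.20°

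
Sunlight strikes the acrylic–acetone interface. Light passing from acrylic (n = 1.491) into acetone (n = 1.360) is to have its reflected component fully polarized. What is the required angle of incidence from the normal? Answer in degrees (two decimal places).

The reflected p-component vanishes when tan θ_B = n₂/n₁.
tan θ_B = n₂/n₁ = 1.360/1.491 = 0.9121. Taking the arctangent, θ_B = 42.37°.

θ_B ≈ 42.37°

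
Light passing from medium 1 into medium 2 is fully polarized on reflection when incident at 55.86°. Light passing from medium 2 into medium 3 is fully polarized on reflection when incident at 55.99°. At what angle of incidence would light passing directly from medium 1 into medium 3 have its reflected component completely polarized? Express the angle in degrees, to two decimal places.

θ_B ≈ 65.41°

Each Brewster angle gives a ratio: n₂/n₁ = tan 55.86° = 1.4748, n₃/n₂ = tan 55.99° = 1.4820.
n₃/n₁ = 2.1856. Then tan θ_B(1→3) = n₃/n₁, so θ_B(1→3) = arctan(2.1856) = 65.41°.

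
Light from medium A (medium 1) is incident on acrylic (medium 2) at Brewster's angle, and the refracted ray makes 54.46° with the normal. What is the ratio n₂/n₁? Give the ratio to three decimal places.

θ_B + θ_t = 90°, so θ_B = 90° − 54.46° = 35.54°.
Then n₂/n₁ = tan θ_B = tan 35.54° = 0.714.

n₂/n₁ ≈ 0.714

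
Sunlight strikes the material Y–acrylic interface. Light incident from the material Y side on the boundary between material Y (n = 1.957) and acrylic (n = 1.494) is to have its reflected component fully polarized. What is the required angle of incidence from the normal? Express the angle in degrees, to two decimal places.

θ_B ≈ 37.36°

tan θ_B = n₂/n₁ = 1.494/1.957 = 0.7634. Taking the arctangent, θ_B = 37.36°.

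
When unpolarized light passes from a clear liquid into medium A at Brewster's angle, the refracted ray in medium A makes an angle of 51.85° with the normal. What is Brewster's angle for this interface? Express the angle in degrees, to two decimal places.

θ_B ≈ 38.15°

Brewster's condition makes the reflected and refracted beams perpendicular: θ_B + θ_t = 90°.
θ_B = 90° − 51.85° = 38.15°.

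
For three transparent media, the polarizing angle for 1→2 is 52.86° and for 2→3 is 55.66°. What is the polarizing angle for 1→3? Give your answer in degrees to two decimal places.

Each Brewster angle gives a ratio: n₂/n₁ = tan 52.86° = 1.3203, n₃/n₂ = tan 55.66° = 1.4637.
Multiplying, n₃/n₁ = 1.3203 × 1.4637 = 1.9326, and θ_B(1→3) = arctan 1.9326 = 62.64°.

θ_B ≈ 62.64°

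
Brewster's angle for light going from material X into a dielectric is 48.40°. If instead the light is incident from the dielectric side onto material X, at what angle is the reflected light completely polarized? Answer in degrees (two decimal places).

θ_B' ≈ 41.60°

The two Brewster angles are complementary: θ_B' = 90° − θ_B = 90° − 48.40° = 41.60°.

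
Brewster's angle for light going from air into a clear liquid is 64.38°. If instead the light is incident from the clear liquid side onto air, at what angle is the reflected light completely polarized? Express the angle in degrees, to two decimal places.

The two Brewster angles are complementary: θ_B' = 90° − θ_B = 90° − 64.38° = 25.62°.

θ_B' ≈ 25.62°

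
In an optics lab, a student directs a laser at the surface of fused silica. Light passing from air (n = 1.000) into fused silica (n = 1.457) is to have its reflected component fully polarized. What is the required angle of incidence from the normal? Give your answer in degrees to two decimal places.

Brewster's condition: tan θ_B = n₂/n₁ = 1.457/1.000 = 1.4570. Taking the arctangent, θ_B = 55.54°.

θ_B ≈ 55.54°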